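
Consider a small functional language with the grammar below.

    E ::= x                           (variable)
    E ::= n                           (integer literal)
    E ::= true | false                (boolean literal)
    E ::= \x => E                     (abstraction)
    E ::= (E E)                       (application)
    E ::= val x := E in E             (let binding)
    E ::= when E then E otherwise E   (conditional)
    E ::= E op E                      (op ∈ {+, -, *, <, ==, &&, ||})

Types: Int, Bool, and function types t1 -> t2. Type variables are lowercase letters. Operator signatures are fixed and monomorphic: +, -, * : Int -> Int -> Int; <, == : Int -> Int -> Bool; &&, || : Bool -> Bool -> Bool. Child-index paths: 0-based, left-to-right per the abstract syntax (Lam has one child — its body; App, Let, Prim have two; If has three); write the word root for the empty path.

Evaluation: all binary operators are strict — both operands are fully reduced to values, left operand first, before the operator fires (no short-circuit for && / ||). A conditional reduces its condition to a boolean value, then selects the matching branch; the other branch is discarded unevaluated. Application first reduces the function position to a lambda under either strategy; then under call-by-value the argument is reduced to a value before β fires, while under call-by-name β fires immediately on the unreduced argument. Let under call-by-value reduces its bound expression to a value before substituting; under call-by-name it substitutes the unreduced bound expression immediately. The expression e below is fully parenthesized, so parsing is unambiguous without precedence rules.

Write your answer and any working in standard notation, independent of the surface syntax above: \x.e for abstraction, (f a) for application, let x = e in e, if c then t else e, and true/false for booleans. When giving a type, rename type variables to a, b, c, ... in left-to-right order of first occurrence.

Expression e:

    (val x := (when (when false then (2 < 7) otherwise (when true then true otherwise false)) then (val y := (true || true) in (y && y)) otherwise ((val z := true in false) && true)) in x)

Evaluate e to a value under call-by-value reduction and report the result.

Answer: true

Working:
step 0: (let x = (if (if false then (2 < 7) else (if true then true else false)) then (let y = (true || true) in (y && y)) else ((let z = true in false) && true)) in x)
step 1: [if@0.0] (let x = (if (if true then true else false) then (let y = (true || true) in (y && y)) else ((let z = true in false) && true)) in x)
step 2: [if@0.0] (let x = (if true then (let y = (true || true) in (y && y)) else ((let z = true in false) && true)) in x)
step 3: [if@0] (let x = (let y = (true || true) in (y && y)) in x)
step 4: [delta@0.0] (let x = (let y = true in (y && y)) in x)
step 5: [let@0] (let x = (true && true) in x)
step 6: [delta@0] (let x = true in x)
step 7: [let@root] true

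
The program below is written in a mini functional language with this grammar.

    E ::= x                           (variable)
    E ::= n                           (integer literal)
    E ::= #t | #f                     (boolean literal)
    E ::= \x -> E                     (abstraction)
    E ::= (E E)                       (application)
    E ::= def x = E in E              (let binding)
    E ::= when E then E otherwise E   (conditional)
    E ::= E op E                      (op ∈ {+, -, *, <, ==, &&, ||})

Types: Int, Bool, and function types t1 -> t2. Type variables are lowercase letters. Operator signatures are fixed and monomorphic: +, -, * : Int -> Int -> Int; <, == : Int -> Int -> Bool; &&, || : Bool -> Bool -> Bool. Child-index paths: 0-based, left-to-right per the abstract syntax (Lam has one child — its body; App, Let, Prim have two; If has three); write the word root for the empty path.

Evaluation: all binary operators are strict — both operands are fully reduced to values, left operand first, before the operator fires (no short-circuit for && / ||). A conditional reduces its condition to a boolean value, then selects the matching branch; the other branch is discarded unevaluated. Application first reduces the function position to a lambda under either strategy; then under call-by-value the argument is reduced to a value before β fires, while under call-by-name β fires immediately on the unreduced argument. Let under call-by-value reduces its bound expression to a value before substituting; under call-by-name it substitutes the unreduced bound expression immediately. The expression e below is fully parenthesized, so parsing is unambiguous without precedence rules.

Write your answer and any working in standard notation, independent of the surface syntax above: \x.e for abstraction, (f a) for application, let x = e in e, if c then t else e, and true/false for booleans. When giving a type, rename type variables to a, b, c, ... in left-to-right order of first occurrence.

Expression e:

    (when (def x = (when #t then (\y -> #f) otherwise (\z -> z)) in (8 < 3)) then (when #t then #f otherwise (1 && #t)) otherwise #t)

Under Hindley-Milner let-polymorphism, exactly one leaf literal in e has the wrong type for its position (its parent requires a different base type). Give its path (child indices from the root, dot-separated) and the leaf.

Answer: 1.2.0 : 1

Working:
  unify Bool ~ Bool
\y._ : a -> Bool
z : b
\z._ : b -> b
  unify a -> Bool ~ b -> b
  unify a ~ b
  unify Bool ~ b
let x : Bool -> Bool
  unify Int ~ Int
  unify Int ~ Int
  unify Bool ~ Bool
  unify Bool ~ Bool
  unify Int ~ Bool
  FAIL: mismatch Int ~ Bool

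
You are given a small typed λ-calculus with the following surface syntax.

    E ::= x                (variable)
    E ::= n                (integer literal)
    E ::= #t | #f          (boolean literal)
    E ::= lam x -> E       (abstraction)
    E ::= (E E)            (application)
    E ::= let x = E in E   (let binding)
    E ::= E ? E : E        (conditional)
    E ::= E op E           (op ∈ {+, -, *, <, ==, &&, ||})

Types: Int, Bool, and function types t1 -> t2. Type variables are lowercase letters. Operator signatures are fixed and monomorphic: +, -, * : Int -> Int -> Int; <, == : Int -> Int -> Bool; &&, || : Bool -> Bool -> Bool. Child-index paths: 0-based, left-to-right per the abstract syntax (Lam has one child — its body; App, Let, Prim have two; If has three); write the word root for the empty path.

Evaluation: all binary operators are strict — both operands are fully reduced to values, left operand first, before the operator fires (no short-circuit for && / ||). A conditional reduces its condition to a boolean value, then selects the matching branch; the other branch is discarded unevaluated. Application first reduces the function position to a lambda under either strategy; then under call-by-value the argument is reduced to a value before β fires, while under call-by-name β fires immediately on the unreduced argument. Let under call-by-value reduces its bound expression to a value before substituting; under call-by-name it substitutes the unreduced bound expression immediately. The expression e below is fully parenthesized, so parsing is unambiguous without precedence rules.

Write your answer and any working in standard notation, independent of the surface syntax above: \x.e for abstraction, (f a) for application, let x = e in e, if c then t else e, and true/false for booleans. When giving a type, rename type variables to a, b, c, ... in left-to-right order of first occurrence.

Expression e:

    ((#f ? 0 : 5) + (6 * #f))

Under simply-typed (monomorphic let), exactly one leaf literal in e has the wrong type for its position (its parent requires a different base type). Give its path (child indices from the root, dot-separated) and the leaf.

Trace:
  unify Bool ~ Bool
  unify Int ~ Int
  unify Int ~ Int
  unify Int ~ Int
  unify Bool ~ Int
  FAIL: mismatch Bool ~ Int

Answer: 1.1 : false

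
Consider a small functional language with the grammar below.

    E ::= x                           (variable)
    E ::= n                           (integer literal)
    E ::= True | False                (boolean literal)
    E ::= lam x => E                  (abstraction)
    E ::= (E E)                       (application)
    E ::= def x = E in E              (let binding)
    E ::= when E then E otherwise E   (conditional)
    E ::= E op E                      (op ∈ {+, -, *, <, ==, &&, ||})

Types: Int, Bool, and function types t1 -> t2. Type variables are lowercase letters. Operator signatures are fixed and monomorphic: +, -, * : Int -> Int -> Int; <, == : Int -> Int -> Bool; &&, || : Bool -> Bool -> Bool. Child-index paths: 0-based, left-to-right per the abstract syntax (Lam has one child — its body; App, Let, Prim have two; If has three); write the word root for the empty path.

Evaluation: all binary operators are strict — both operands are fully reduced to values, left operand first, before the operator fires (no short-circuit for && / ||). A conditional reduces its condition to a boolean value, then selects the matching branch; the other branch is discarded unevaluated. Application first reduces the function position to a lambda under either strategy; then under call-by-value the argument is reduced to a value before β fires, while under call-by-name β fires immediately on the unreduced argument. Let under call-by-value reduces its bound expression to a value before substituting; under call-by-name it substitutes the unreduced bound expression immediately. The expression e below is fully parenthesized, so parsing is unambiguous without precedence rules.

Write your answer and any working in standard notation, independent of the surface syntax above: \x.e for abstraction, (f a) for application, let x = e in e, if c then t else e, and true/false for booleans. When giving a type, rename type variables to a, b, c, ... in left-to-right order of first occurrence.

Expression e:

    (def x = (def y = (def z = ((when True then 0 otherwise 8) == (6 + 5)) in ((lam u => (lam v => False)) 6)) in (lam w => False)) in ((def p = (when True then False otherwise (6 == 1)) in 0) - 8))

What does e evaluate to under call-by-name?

Answer: -8

Working:
step 0: (let x = (let y = (let z = ((if true then 0 else 8) == (6 + 5)) in ((\u.(\v.false)) 6)) in (\w.false)) in ((let p = (if true then false else (6 == 1)) in 0) - 8))
step 1: [let@root] ((let p = (if true then false else (6 == 1)) in 0) - 8)
step 2: [let@0] (0 - 8)
step 3: [delta@root] -8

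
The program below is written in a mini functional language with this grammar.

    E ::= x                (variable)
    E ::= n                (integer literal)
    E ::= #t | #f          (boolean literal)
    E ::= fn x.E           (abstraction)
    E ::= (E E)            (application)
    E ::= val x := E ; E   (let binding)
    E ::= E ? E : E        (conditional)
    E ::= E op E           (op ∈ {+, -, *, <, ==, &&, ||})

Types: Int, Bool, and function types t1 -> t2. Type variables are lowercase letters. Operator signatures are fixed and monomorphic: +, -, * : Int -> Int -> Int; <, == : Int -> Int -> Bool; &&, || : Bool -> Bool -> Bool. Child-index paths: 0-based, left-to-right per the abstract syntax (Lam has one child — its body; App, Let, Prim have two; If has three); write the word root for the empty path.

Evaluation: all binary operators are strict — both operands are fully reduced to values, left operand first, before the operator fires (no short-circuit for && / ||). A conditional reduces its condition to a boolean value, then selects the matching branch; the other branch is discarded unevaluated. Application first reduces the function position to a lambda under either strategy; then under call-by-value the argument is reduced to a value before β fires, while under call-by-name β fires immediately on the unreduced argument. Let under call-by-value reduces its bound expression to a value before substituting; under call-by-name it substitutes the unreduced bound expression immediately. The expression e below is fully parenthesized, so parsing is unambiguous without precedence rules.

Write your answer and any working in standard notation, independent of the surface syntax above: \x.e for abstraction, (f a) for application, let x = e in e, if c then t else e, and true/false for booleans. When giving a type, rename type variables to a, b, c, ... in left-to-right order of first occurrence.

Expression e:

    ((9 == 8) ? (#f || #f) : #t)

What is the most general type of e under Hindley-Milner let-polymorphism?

Trace:
  unify Int ~ Int
  unify Int ~ Int
  unify Bool ~ Bool
  unify Bool ~ Bool
  unify Bool ~ Bool
  unify Bool ~ Bool

Answer: Bool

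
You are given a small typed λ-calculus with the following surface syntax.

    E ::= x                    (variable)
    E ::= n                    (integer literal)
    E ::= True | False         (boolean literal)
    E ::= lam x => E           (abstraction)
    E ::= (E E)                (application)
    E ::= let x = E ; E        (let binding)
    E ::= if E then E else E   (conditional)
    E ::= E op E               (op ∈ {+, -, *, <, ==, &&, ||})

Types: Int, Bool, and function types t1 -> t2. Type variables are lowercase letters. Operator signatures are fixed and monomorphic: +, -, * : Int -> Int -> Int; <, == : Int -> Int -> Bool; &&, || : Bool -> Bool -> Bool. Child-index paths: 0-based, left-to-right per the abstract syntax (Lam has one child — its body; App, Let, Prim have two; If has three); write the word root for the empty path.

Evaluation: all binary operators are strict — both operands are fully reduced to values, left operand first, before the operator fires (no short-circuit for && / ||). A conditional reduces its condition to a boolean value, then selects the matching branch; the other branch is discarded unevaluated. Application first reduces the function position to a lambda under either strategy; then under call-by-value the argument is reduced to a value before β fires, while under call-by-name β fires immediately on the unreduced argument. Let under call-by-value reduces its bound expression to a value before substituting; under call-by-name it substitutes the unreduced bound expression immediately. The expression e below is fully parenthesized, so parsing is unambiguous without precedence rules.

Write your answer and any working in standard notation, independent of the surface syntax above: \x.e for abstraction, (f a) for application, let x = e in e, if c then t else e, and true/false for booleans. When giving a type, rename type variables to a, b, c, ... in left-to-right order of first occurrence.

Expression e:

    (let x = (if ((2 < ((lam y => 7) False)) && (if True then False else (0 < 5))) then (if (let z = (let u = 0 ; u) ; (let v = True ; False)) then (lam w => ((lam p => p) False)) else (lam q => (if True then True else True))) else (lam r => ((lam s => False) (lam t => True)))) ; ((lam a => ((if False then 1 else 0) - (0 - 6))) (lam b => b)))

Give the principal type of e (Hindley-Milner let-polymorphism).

Trace:
  unify Int ~ Int
\y._ : a -> Int
  unify a -> Int ~ Bool -> b
  unify a ~ Bool
  unify Int ~ b
_ _ : Int
  unify Int ~ Int
  unify Bool ~ Bool
  unify Bool ~ Bool
  unify Int ~ Int
  unify Int ~ Int
  unify Bool ~ Bool
  unify Bool ~ Bool
  unify Bool ~ Bool
let u : Int
u : Int
let z : Int
let v : Bool
  unify Bool ~ Bool
p : d
\p._ : d -> d
  unify d -> d ~ Bool -> e
  unify d ~ Bool
  unify Bool ~ e
_ _ : Bool
\w._ : c -> Bool
  unify Bool ~ Bool
  unify Bool ~ Bool
\q._ : f -> Bool
  unify c -> Bool ~ f -> Bool
  unify c ~ f
  unify Bool ~ Bool
\s._ : h -> Bool
\t._ : i -> Bool
  unify h -> Bool ~ (i -> Bool) -> j
  unify h ~ i -> Bool
  unify Bool ~ j
_ _ : Bool
\r._ : g -> Bool
  unify f -> Bool ~ g -> Bool
  unify f ~ g
  unify Bool ~ Bool
let x : forall. g -> Bool
  unify Bool ~ Bool
  unify Int ~ Int
  unify Int ~ Int
  unify Int ~ Int
  unify Int ~ Int
  unify Int ~ Int
\a._ : k -> Int
b : l
\b._ : l -> l
  unify k -> Int ~ (l -> l) -> m
  unify k ~ l -> l
  unify Int ~ m
_ _ : Int

Answer: Int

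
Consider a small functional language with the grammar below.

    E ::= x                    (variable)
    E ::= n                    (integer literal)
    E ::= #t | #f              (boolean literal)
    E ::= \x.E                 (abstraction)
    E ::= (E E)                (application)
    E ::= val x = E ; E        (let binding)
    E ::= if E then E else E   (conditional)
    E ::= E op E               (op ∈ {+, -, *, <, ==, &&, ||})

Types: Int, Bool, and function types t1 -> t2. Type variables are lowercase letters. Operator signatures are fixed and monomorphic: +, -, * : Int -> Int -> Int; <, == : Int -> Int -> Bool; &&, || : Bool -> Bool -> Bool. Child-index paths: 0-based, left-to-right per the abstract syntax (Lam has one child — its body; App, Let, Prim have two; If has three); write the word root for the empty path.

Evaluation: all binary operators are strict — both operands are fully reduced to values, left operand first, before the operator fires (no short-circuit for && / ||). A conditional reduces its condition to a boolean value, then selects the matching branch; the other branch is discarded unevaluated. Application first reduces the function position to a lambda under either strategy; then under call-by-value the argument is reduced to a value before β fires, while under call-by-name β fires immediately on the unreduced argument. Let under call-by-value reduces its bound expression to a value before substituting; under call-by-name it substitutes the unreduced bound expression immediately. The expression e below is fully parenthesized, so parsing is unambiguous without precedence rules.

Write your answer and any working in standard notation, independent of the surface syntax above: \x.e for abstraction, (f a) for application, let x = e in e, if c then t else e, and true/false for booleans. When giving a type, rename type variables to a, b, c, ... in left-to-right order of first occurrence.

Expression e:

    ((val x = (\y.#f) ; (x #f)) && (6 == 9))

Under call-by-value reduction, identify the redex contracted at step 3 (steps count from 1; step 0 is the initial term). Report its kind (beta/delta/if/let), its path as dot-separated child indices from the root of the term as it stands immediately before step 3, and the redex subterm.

Trace:
step 0: ((let x = (\y.false) in (x false)) && (6 == 9))
step 1: [let@0] (((\y.false) false) && (6 == 9))
step 2: [beta@0] (false && (6 == 9))
step 3: [delta@1] (false && false)

Answer: delta at 1 : (6 == 9)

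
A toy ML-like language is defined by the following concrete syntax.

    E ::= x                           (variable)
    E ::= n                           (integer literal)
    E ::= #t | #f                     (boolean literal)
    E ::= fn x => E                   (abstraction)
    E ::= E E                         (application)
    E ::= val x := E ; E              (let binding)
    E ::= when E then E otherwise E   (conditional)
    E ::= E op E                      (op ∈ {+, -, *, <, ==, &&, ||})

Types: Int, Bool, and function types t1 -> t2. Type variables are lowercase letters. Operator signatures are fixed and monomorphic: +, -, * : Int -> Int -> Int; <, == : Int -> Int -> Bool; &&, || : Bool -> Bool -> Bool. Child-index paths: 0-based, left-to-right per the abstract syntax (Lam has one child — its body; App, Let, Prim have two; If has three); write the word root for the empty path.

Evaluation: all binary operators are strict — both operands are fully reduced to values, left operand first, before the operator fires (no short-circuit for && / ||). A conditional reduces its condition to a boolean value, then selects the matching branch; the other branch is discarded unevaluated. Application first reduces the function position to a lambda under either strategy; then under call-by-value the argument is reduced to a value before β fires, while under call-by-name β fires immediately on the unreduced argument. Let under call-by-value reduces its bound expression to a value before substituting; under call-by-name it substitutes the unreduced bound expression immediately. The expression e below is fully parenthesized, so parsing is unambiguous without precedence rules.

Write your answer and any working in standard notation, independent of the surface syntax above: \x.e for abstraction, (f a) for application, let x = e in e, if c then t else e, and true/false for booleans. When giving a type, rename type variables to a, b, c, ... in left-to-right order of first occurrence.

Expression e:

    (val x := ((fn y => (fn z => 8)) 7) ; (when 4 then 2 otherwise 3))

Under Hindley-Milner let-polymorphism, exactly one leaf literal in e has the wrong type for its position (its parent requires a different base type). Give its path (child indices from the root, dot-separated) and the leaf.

Answer: 1.0 : 4

Working:
\z._ : b -> Int
\y._ : a -> b -> Int
  unify a -> b -> Int ~ Int -> c
  unify a ~ Int
  unify b -> Int ~ c
_ _ : b -> Int
let x : forall. b -> Int
  unify Int ~ Bool
  FAIL: mismatch Int ~ Bool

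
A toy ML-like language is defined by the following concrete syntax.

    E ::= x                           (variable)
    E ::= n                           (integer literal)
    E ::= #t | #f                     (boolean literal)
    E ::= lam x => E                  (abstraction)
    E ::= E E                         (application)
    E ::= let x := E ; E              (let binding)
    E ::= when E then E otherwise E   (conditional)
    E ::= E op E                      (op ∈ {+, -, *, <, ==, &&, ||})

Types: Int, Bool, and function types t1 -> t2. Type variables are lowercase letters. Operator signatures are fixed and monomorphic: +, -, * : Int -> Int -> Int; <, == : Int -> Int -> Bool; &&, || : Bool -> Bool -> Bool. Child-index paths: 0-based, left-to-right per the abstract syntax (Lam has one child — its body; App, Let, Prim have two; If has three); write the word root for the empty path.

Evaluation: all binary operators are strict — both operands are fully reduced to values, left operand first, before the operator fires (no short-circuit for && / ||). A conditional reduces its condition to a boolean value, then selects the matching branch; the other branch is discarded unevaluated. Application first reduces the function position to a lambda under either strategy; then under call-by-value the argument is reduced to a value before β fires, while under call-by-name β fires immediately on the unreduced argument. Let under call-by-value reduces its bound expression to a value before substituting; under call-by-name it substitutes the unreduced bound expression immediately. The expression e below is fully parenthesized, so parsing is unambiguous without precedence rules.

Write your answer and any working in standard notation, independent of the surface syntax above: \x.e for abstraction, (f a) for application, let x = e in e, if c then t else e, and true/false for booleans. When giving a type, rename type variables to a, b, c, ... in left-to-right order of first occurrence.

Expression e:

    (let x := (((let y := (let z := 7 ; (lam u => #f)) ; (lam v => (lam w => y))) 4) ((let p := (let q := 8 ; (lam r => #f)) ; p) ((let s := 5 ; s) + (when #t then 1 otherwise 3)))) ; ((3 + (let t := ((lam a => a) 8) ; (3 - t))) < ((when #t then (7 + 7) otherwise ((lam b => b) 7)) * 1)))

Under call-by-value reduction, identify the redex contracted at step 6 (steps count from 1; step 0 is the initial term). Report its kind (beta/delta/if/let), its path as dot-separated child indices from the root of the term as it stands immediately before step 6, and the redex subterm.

Trace:
step 0: (let x = (((let y = (let z = 7 in (\u.false)) in (\v.(\w.y))) 4) ((let p = (let q = 8 in (\r.false)) in p) ((let s = 5 in s) + (if true then 1 else 3)))) in ((3 + (let t = ((\a.a) 8) in (3 - t))) < ((if true then (7 + 7) else ((\b.b) 7)) * 1)))
step 1: [let@0.0.0.0] (let x = (((let y = (\u.false) in (\v.(\w.y))) 4) ((let p = (let q = 8 in (\r.false)) in p) ((let s = 5 in s) + (if true then 1 else 3)))) in ((3 + (let t = ((\a.a) 8) in (3 - t))) < ((if true then (7 + 7) else ((\b.b) 7)) * 1)))
step 2: [let@0.0.0] (let x = (((\v.(\w.(\u.false))) 4) ((let p = (let q = 8 in (\r.false)) in p) ((let s = 5 in s) + (if true then 1 else 3)))) in ((3 + (let t = ((\a.a) 8) in (3 - t))) < ((if true then (7 + 7) else ((\b.b) 7)) * 1)))
step 3: [beta@0.0] (let x = ((\w.(\u.false)) ((let p = (let q = 8 in (\r.false)) in p) ((let s = 5 in s) + (if true then 1 else 3)))) in ((3 + (let t = ((\a.a) 8) in (3 - t))) < ((if true then (7 + 7) else ((\b.b) 7)) * 1)))
step 4: [let@0.1.0.0] (let x = ((\w.(\u.false)) ((let p = (\r.false) in p) ((let s = 5 in s) + (if true then 1 else 3)))) in ((3 + (let t = ((\a.a) 8) in (3 - t))) < ((if true then (7 + 7) else ((\b.b) 7)) * 1)))
step 5: [let@0.1.0] (let x = ((\w.(\u.false)) ((\r.false) ((let s = 5 in s) + (if true then 1 else 3)))) in ((3 + (let t = ((\a.a) 8) in (3 - t))) < ((if true then (7 + 7) else ((\b.b) 7)) * 1)))
step 6: [let@0.1.1.0] (let x = ((\w.(\u.false)) ((\r.false) (5 + (if true then 1 else 3)))) in ((3 + (let t = ((\a.a) 8) in (3 - t))) < ((if true then (7 + 7) else ((\b.b) 7)) * 1)))

Answer: let at 0.1.1.0 : (let s = 5 in s)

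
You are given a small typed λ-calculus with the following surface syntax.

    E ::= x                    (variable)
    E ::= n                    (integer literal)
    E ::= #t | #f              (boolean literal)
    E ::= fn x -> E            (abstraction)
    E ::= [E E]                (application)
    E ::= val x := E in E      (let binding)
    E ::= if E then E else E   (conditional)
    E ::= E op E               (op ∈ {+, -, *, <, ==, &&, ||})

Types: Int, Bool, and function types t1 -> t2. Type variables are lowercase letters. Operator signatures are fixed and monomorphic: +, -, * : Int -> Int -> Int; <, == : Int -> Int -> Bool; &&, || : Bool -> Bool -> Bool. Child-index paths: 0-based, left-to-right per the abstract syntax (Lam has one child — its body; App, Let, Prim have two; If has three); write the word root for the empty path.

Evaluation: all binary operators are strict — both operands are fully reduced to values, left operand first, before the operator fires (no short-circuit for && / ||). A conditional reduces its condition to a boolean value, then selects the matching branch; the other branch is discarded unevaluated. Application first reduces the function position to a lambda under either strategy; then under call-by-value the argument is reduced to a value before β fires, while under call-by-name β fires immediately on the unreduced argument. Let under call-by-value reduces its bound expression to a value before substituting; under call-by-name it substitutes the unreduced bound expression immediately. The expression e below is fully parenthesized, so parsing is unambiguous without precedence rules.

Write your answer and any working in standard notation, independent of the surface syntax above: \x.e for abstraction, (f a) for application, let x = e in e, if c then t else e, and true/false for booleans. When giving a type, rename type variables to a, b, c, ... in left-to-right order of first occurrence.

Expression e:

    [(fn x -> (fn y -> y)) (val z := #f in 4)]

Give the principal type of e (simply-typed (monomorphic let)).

Derivation:
y : b
\y._ : b -> b
\x._ : a -> b -> b
let z : Bool
  unify a -> b -> b ~ Int -> c
  unify a ~ Int
  unify b -> b ~ c
_ _ : b -> b

Answer: a -> a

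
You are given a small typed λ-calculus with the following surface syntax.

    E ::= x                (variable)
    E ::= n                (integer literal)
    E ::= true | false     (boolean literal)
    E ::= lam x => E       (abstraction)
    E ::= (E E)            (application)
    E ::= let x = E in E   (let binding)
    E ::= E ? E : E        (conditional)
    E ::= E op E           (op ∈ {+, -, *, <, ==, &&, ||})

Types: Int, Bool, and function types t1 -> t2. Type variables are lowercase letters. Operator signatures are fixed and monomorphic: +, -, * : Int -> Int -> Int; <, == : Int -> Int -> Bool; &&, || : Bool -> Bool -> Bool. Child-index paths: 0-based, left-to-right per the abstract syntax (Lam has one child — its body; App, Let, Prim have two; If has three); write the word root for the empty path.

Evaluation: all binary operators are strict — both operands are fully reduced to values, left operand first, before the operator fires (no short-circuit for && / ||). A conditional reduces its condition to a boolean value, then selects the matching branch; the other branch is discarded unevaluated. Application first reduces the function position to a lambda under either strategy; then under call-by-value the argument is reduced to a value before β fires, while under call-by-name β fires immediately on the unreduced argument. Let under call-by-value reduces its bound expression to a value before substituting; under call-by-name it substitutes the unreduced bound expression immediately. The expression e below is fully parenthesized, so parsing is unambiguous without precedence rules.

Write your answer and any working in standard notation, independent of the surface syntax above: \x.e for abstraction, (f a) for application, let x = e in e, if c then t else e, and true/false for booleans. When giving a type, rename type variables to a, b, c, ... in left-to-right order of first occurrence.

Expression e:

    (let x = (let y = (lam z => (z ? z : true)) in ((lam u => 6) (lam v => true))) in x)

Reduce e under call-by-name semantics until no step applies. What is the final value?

Answer: 6

Working:
step 0: (let x = (let y = (\z.(if z then z else true)) in ((\u.6) (\v.true))) in x)
step 1: [let@root] (let y = (\z.(if z then z else true)) in ((\u.6) (\v.true)))
step 2: [let@root] ((\u.6) (\v.true))
step 3: [beta@root] 6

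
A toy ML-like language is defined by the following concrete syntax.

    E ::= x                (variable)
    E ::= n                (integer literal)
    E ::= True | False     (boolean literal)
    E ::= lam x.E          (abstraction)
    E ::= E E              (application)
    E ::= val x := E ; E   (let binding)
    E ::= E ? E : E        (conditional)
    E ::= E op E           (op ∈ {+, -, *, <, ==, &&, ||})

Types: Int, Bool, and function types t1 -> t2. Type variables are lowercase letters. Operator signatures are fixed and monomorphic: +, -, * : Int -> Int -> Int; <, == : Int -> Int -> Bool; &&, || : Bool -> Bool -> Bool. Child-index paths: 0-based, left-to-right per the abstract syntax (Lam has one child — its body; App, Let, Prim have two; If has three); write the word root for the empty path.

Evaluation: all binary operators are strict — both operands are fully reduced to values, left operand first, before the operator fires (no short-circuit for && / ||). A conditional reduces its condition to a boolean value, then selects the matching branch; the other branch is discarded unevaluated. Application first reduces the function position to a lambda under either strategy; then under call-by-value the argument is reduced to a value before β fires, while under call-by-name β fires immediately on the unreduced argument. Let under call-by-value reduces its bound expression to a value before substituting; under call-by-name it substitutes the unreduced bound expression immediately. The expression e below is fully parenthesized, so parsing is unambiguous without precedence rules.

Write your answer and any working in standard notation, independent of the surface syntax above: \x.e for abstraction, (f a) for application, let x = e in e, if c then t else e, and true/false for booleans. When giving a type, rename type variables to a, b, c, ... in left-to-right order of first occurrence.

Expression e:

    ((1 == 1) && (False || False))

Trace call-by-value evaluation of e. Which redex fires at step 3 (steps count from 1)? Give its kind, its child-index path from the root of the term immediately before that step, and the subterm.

Answer: delta at root : (true && false)

Working:
step 0: ((1 == 1) && (false || false))
step 1: [delta@0] (true && (false || false))
step 2: [delta@1] (true && false)
step 3: [delta@root] false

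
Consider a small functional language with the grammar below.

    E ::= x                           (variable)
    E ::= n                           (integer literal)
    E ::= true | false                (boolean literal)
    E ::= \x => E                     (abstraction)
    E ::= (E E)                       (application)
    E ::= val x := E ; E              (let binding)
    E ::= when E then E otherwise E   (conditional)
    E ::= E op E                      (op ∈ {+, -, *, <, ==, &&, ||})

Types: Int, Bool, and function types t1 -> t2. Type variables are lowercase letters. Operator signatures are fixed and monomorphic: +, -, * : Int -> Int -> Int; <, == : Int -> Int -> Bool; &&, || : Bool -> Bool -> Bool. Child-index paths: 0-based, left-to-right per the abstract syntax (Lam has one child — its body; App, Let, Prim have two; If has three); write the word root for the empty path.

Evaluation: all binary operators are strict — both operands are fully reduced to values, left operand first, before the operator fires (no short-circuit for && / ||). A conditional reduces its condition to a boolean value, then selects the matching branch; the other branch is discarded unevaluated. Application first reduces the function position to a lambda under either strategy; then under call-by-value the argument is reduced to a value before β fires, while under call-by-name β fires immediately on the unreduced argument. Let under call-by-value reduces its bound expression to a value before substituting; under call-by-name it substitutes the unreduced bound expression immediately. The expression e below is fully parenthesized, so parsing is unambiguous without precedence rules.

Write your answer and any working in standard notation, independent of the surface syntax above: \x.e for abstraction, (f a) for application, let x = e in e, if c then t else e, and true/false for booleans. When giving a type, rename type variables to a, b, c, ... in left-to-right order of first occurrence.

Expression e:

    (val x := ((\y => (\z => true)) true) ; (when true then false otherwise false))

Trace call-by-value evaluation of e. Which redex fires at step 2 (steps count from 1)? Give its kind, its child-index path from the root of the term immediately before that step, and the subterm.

Answer: let at root : (let x = (\z.true) in (if true then false else false))

Working:
step 0: (let x = ((\y.(\z.true)) true) in (if true then false else false))
step 1: [beta@0] (let x = (\z.true) in (if true then false else false))
step 2: [let@root] (if true then false else false)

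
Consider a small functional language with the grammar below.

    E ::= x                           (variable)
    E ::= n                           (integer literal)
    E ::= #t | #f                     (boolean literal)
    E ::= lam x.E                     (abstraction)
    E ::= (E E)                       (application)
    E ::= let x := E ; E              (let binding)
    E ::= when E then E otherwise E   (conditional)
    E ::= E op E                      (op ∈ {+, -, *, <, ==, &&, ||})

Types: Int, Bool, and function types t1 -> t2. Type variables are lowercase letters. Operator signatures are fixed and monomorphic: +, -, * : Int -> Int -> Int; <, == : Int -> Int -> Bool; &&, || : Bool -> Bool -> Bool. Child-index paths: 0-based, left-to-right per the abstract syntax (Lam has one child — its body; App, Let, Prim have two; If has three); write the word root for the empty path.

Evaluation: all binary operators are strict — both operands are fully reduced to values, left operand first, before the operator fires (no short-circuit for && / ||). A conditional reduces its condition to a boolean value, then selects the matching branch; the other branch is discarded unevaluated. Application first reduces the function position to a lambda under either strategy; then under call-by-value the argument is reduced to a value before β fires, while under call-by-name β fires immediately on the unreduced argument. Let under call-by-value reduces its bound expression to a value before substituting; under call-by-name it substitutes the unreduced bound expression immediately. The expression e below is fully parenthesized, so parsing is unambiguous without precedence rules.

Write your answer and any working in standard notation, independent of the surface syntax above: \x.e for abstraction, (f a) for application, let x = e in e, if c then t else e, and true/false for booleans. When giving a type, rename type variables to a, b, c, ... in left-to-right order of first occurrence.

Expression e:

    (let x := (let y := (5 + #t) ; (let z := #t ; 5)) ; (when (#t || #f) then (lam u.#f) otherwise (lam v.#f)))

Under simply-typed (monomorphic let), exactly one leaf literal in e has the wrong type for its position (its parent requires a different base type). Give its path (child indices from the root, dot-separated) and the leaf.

Answer: 0.0.1 : true

Working:
  unify Int ~ Int
  unify Bool ~ Int
  FAIL: mismatch Bool ~ Int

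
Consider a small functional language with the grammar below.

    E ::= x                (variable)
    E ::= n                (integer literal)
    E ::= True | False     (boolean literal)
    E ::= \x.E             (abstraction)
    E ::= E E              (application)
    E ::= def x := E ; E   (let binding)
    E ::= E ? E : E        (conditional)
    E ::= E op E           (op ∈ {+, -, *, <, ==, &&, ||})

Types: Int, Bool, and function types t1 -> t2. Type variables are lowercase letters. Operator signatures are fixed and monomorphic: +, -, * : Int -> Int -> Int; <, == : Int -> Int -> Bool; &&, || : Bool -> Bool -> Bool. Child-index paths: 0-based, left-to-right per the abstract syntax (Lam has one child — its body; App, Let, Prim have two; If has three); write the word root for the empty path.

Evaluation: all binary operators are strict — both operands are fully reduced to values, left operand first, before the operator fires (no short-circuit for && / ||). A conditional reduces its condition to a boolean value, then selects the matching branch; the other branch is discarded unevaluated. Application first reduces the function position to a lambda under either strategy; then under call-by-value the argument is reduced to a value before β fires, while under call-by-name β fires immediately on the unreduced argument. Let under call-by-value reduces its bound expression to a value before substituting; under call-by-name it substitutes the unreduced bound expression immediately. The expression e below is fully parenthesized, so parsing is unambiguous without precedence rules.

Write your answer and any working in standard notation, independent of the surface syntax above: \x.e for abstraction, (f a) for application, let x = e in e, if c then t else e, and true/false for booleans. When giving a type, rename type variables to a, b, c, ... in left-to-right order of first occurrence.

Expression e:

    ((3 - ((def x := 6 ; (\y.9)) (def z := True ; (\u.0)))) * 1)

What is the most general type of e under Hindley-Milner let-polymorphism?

Trace:
  unify Int ~ Int
let x : Int
\y._ : a -> Int
let z : Bool
\u._ : b -> Int
  unify a -> Int ~ (b -> Int) -> c
  unify a ~ b -> Int
  unify Int ~ c
_ _ : Int
  unify Int ~ Int
  unify Int ~ Int
  unify Int ~ Int

Answer: Int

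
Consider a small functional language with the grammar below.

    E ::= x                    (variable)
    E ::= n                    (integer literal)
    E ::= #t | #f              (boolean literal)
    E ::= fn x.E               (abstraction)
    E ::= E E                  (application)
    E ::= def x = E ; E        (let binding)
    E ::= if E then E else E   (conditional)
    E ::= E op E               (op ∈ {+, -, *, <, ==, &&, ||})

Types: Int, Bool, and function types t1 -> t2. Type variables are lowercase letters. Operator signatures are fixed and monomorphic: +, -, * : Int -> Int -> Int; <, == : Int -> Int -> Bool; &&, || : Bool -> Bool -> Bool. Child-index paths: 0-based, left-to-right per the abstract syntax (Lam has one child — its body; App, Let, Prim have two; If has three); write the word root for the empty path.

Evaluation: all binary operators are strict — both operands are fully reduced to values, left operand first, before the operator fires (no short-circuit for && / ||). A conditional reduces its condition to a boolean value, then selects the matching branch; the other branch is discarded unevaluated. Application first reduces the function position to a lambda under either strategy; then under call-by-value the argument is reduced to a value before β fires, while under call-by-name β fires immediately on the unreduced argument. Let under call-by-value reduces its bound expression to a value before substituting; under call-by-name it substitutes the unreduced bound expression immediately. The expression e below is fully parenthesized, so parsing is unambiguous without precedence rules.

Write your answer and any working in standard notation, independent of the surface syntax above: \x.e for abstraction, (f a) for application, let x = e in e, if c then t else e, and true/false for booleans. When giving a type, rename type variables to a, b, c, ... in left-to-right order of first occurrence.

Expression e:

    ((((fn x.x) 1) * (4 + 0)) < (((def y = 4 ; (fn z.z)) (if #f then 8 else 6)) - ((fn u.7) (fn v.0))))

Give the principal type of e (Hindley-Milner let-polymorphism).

Working:
x : a
\x._ : a -> a
  unify a -> a ~ Int -> b
  unify a ~ Int
  unify Int ~ b
_ _ : Int
  unify Int ~ Int
  unify Int ~ Int
  unify Int ~ Int
  unify Int ~ Int
  unify Int ~ Int
let y : Int
z : c
\z._ : c -> c
  unify Bool ~ Bool
  unify Int ~ Int
  unify c -> c ~ Int -> d
  unify c ~ Int
  unify Int ~ d
_ _ : Int
  unify Int ~ Int
\u._ : e -> Int
\v._ : f -> Int
  unify e -> Int ~ (f -> Int) -> g
  unify e ~ f -> Int
  unify Int ~ g
_ _ : Int
  unify Int ~ Int
  unify Int ~ Int

Answer: Bool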